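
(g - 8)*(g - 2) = g^2 - 10*g + 16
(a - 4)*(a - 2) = a^2 - 6*a + 8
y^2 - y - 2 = (y - 2)*(y + 1)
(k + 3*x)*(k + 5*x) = k^2 + 8*k*x + 15*x^2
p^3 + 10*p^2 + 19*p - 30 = (p - 1)*(p + 5)*(p + 6)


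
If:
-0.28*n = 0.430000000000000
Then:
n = -1.54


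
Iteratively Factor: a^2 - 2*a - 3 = (a + 1)*(a - 3)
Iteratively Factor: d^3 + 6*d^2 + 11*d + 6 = (d + 2)*(d^2 + 4*d + 3) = (d + 2)*(d + 3)*(d + 1)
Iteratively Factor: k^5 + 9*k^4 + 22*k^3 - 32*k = (k)*(k^4 + 9*k^3 + 22*k^2 - 32) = k*(k + 2)*(k^3 + 7*k^2 + 8*k - 16) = k*(k - 1)*(k + 2)*(k^2 + 8*k + 16) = k*(k - 1)*(k + 2)*(k + 4)*(k + 4)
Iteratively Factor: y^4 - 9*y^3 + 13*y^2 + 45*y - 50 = (y - 1)*(y^3 - 8*y^2 + 5*y + 50) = (y - 5)*(y - 1)*(y^2 - 3*y - 10) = (y - 5)*(y - 1)*(y + 2)*(y - 5)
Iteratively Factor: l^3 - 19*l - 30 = (l + 3)*(l^2 - 3*l - 10) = (l + 2)*(l + 3)*(l - 5)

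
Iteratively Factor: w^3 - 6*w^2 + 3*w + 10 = (w - 5)*(w^2 - w - 2) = (w - 5)*(w - 2)*(w + 1)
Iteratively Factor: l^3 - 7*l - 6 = (l - 3)*(l^2 + 3*l + 2) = (l - 3)*(l + 2)*(l + 1)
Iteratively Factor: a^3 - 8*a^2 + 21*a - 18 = (a - 3)*(a^2 - 5*a + 6) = (a - 3)^2*(a - 2)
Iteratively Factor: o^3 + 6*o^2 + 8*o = (o + 2)*(o^2 + 4*o) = (o + 2)*(o + 4)*(o)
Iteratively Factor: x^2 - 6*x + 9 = (x - 3)*(x - 3)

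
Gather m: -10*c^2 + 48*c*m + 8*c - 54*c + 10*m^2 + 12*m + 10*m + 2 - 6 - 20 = -10*c^2 - 46*c + 10*m^2 + m*(48*c + 22) - 24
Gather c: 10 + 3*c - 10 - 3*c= 0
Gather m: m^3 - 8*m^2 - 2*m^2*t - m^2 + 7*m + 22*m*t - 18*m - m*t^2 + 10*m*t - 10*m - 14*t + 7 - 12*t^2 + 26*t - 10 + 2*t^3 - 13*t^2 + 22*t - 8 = m^3 + m^2*(-2*t - 9) + m*(-t^2 + 32*t - 21) + 2*t^3 - 25*t^2 + 34*t - 11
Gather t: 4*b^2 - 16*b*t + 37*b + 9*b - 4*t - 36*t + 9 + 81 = 4*b^2 + 46*b + t*(-16*b - 40) + 90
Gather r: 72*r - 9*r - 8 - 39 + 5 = 63*r - 42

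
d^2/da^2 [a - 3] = 0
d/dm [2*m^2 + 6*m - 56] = 4*m + 6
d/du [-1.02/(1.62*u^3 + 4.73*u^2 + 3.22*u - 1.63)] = (4.9572*u^2 + 9.6492*u + 3.2844)/(1.62*u^3 + 4.73*u^2 + 3.22*u - 1.63)^2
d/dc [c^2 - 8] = 2*c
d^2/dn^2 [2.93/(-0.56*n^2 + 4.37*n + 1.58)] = (-1.837696*n^2 + 14.340592*n + 2.93*(1.12*n - 4.37)*(2.24*n - 8.74) + 5.184928)/(-0.56*n^2 + 4.37*n + 1.58)^3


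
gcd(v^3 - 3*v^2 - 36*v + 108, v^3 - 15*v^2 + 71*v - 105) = v - 3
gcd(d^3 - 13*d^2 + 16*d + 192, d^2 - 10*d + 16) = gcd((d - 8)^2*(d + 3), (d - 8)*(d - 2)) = d - 8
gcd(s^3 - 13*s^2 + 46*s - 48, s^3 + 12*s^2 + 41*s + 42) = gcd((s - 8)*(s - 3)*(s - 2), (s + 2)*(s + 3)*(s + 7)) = 1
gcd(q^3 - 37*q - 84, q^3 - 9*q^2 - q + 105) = q^2 - 4*q - 21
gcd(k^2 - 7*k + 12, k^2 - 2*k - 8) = k - 4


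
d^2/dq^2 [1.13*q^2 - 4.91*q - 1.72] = 2.26000000000000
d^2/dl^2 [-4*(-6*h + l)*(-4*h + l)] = -8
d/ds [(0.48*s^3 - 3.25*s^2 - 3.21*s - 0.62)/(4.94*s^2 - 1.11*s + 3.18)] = (2.3712*s^4 - 1.0656*s^3 + 24.0441*s^2 - 14.5444*s - 10.896)/(24.4036*s^4 - 10.9668*s^3 + 32.6505*s^2 - 7.0596*s + 10.1124)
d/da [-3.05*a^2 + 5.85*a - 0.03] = 5.85 - 6.1*a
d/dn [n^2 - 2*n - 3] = 2*n - 2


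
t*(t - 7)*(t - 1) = t^3 - 8*t^2 + 7*t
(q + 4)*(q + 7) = q^2 + 11*q + 28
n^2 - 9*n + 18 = (n - 6)*(n - 3)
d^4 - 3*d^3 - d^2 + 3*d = d*(d - 3)*(d - 1)*(d + 1)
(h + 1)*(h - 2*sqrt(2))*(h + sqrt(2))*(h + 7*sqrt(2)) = h^4 + h^3 + 6*sqrt(2)*h^3 - 18*h^2 + 6*sqrt(2)*h^2 - 28*sqrt(2)*h - 18*h - 28*sqrt(2)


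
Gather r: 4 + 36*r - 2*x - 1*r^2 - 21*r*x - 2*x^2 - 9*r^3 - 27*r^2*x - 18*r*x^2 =-9*r^3 + r^2*(-27*x - 1) + r*(-18*x^2 - 21*x + 36) - 2*x^2 - 2*x + 4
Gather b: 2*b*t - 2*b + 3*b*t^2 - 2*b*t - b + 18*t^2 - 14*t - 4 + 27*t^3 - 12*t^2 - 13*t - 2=b*(3*t^2 - 3) + 27*t^3 + 6*t^2 - 27*t - 6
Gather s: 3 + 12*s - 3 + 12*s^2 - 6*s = 12*s^2 + 6*s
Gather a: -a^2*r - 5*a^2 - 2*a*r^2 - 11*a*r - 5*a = a^2*(-r - 5) + a*(-2*r^2 - 11*r - 5)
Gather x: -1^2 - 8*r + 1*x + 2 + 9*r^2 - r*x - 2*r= 9*r^2 - 10*r + x*(1 - r) + 1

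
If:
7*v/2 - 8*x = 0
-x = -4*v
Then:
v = 0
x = 0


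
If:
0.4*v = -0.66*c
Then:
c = -0.606060606060606*v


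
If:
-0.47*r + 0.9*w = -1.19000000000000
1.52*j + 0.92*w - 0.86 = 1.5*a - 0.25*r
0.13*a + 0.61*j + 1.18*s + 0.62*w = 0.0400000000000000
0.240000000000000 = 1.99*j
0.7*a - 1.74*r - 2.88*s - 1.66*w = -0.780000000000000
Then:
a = -1.35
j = 0.12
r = -0.17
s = 0.86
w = -1.41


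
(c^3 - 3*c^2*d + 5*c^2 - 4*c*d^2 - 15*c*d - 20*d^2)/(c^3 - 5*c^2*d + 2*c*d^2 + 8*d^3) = (c + 5)/(c - 2*d)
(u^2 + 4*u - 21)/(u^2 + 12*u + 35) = (u - 3)/(u + 5)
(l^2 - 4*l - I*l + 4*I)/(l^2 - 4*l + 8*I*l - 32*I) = (l - I)/(l + 8*I)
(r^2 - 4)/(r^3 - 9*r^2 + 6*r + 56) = (r - 2)/(r^2 - 11*r + 28)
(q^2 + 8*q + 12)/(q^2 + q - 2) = (q + 6)/(q - 1)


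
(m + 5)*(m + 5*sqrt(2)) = m^2 + 5*m + 5*sqrt(2)*m + 25*sqrt(2)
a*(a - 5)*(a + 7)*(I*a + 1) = I*a^4 + a^3 + 2*I*a^3 + 2*a^2 - 35*I*a^2 - 35*a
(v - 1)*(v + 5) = v^2 + 4*v - 5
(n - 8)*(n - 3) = n^2 - 11*n + 24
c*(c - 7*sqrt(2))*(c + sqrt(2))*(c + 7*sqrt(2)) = c^4 + sqrt(2)*c^3 - 98*c^2 - 98*sqrt(2)*c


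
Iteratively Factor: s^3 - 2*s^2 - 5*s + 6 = (s + 2)*(s^2 - 4*s + 3) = (s - 1)*(s + 2)*(s - 3)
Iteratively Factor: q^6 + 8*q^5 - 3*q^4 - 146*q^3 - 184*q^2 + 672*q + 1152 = (q + 4)*(q^5 + 4*q^4 - 19*q^3 - 70*q^2 + 96*q + 288) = (q - 3)*(q + 4)*(q^4 + 7*q^3 + 2*q^2 - 64*q - 96) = (q - 3)*(q + 2)*(q + 4)*(q^3 + 5*q^2 - 8*q - 48) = (q - 3)*(q + 2)*(q + 4)^2*(q^2 + q - 12) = (q - 3)*(q + 2)*(q + 4)^3*(q - 3)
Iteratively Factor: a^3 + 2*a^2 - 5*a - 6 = (a + 1)*(a^2 + a - 6) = (a - 2)*(a + 1)*(a + 3)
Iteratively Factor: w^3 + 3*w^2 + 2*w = (w)*(w^2 + 3*w + 2) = w*(w + 1)*(w + 2)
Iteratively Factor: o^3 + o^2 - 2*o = (o)*(o^2 + o - 2) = o*(o - 1)*(o + 2)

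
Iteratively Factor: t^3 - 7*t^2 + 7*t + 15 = (t - 5)*(t^2 - 2*t - 3) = (t - 5)*(t - 3)*(t + 1)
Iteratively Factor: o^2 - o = (o)*(o - 1)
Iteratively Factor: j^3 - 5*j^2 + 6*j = (j - 2)*(j^2 - 3*j) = j*(j - 2)*(j - 3)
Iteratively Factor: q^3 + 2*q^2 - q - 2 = (q + 2)*(q^2 - 1) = (q + 1)*(q + 2)*(q - 1)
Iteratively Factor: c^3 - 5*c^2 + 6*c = (c - 3)*(c^2 - 2*c) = c*(c - 3)*(c - 2)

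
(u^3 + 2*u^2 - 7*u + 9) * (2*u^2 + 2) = 2*u^5 + 4*u^4 - 12*u^3 + 22*u^2 - 14*u + 18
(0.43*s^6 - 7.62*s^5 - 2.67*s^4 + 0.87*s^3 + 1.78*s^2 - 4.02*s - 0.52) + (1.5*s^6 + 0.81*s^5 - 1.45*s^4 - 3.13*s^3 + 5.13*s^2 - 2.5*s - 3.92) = 1.93*s^6 - 6.81*s^5 - 4.12*s^4 - 2.26*s^3 + 6.91*s^2 - 6.52*s - 4.44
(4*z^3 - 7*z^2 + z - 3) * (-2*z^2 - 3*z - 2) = -8*z^5 + 2*z^4 + 11*z^3 + 17*z^2 + 7*z + 6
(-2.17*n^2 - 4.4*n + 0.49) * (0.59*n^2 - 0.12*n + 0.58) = -1.2803*n^4 - 2.3356*n^3 - 0.4415*n^2 - 2.6108*n + 0.2842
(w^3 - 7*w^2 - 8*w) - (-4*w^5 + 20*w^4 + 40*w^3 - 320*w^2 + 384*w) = 4*w^5 - 20*w^4 - 39*w^3 + 313*w^2 - 392*w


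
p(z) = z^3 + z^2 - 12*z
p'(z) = 3*z^2 + 2*z - 12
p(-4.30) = -9.42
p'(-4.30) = 34.87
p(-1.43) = 16.28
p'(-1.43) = -8.73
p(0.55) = -6.13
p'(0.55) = -9.99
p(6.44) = 231.28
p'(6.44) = 125.30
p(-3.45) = 12.24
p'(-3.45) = 16.81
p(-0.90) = 10.88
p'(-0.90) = -11.37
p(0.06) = -0.72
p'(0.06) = -11.87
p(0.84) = -8.78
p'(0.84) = -8.20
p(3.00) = 0.00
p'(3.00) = 21.00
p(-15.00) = -2970.00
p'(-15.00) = 633.00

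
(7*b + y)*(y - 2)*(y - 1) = 7*b*y^2 - 21*b*y + 14*b + y^3 - 3*y^2 + 2*y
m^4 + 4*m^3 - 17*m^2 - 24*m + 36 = (m - 3)*(m - 1)*(m + 2)*(m + 6)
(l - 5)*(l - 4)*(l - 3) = l^3 - 12*l^2 + 47*l - 60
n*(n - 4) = n^2 - 4*n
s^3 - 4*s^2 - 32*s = s*(s - 8)*(s + 4)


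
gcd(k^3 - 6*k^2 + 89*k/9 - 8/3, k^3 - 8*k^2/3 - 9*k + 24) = k^2 - 17*k/3 + 8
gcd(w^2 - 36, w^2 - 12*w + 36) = w - 6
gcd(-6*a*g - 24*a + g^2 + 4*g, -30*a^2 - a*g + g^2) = 6*a - g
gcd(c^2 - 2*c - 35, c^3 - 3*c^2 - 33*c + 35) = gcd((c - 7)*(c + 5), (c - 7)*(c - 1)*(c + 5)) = c^2 - 2*c - 35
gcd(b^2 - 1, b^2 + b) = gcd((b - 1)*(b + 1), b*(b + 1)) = b + 1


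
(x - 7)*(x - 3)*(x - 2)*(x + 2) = x^4 - 10*x^3 + 17*x^2 + 40*x - 84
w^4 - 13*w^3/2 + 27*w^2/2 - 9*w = w*(w - 3)*(w - 2)*(w - 3/2)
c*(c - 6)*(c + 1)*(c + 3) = c^4 - 2*c^3 - 21*c^2 - 18*c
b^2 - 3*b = b*(b - 3)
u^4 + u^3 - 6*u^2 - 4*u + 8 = (u - 2)*(u - 1)*(u + 2)^2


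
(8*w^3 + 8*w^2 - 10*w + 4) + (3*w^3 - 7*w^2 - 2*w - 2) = 11*w^3 + w^2 - 12*w + 2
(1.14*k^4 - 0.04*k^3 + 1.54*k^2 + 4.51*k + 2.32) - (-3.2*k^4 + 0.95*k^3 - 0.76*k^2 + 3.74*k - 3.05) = 4.34*k^4 - 0.99*k^3 + 2.3*k^2 + 0.77*k + 5.37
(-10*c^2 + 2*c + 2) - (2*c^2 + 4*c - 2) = -12*c^2 - 2*c + 4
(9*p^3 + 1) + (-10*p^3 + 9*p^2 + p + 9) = -p^3 + 9*p^2 + p + 10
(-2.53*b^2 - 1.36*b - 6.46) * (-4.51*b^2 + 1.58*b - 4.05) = 11.4103*b^4 + 2.1362*b^3 + 37.2323*b^2 - 4.6988*b + 26.163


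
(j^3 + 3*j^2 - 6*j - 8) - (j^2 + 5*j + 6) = j^3 + 2*j^2 - 11*j - 14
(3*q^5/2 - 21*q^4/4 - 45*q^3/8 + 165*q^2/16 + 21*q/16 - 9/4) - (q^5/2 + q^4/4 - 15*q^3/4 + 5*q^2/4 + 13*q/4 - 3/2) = q^5 - 11*q^4/2 - 15*q^3/8 + 145*q^2/16 - 31*q/16 - 3/4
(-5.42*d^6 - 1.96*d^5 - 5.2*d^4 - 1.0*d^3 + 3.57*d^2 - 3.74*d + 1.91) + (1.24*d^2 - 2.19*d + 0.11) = -5.42*d^6 - 1.96*d^5 - 5.2*d^4 - 1.0*d^3 + 4.81*d^2 - 5.93*d + 2.02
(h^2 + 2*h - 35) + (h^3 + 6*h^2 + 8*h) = h^3 + 7*h^2 + 10*h - 35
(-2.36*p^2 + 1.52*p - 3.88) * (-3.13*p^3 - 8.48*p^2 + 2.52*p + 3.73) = 7.3868*p^5 + 15.2552*p^4 - 6.6924*p^3 + 27.93*p^2 - 4.108*p - 14.4724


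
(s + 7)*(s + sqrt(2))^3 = s^4 + 3*sqrt(2)*s^3 + 7*s^3 + 6*s^2 + 21*sqrt(2)*s^2 + 2*sqrt(2)*s + 42*s + 14*sqrt(2)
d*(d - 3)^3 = d^4 - 9*d^3 + 27*d^2 - 27*d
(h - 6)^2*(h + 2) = h^3 - 10*h^2 + 12*h + 72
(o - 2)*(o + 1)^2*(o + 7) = o^4 + 7*o^3 - 3*o^2 - 23*o - 14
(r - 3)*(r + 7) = r^2 + 4*r - 21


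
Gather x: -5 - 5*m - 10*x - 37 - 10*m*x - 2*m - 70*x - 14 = -7*m + x*(-10*m - 80) - 56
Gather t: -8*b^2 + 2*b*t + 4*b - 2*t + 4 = -8*b^2 + 4*b + t*(2*b - 2) + 4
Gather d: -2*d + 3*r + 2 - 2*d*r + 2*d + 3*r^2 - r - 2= -2*d*r + 3*r^2 + 2*r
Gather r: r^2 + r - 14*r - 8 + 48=r^2 - 13*r + 40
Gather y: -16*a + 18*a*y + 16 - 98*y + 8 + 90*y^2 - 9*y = -16*a + 90*y^2 + y*(18*a - 107) + 24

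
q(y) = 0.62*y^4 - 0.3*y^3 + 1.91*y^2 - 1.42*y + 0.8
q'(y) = 2.48*y^3 - 0.9*y^2 + 3.82*y - 1.42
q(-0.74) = 3.20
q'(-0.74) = -5.74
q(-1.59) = 13.05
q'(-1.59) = -19.74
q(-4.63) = 363.01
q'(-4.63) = -284.55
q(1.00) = 1.61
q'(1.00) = 3.98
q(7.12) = 1572.58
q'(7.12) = 875.29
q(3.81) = 137.17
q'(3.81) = 137.23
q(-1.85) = 19.13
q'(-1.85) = -27.27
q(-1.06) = 5.59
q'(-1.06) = -9.43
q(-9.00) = 4454.81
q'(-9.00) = -1916.62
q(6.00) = 799.76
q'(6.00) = 524.78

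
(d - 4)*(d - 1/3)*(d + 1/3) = d^3 - 4*d^2 - d/9 + 4/9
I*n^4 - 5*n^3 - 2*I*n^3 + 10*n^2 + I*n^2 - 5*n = n*(n - 1)*(n + 5*I)*(I*n - I)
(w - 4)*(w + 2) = w^2 - 2*w - 8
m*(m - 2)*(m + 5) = m^3 + 3*m^2 - 10*m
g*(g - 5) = g^2 - 5*g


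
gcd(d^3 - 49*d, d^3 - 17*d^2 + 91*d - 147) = d - 7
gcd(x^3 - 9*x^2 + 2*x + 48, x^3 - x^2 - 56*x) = x - 8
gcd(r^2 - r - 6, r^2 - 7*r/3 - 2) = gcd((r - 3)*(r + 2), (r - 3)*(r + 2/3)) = r - 3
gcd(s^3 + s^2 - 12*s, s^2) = s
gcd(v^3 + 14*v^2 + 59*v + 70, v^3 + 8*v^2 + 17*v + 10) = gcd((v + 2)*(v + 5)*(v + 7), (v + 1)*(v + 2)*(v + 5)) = v^2 + 7*v + 10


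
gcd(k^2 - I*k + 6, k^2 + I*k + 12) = k - 3*I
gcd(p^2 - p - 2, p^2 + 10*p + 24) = 1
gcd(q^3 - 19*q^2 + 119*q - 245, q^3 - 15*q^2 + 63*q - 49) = q^2 - 14*q + 49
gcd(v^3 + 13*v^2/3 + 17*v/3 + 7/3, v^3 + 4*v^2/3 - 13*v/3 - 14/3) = v^2 + 10*v/3 + 7/3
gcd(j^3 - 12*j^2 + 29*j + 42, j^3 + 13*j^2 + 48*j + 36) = j + 1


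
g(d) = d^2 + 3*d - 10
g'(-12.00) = -21.00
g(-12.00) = 98.00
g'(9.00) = 21.00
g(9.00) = 98.00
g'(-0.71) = 1.58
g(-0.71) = -11.63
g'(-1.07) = 0.86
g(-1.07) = -12.07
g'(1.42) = 5.84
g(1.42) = -3.72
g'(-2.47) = -1.94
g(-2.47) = -11.31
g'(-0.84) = 1.32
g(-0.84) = -11.81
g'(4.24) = 11.48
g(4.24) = 20.70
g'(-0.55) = 1.90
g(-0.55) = -11.35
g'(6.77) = 16.54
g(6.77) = 56.14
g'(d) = 2*d + 3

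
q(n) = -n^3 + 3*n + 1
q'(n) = 3 - 3*n^2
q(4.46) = -74.34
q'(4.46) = -56.67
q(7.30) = -366.12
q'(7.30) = -156.87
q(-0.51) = -0.40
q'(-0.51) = 2.22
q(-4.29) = 67.08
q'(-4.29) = -52.21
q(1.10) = 2.97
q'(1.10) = -0.63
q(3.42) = -28.74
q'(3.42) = -32.09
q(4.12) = -56.57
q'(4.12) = -47.92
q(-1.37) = -0.54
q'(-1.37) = -2.63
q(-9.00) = 703.00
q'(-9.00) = -240.00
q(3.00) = -17.00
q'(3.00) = -24.00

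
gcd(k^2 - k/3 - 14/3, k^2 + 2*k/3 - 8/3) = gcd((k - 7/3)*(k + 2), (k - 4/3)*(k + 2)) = k + 2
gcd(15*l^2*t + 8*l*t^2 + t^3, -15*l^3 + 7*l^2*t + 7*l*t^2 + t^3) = 15*l^2 + 8*l*t + t^2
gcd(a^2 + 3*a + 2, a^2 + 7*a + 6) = a + 1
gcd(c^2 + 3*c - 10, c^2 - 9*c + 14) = c - 2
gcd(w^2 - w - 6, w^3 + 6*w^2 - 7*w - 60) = w - 3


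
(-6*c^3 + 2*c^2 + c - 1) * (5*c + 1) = -30*c^4 + 4*c^3 + 7*c^2 - 4*c - 1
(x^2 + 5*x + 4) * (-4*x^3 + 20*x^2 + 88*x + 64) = -4*x^5 + 172*x^3 + 584*x^2 + 672*x + 256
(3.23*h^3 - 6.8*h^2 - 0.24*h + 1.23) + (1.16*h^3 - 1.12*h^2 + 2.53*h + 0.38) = 4.39*h^3 - 7.92*h^2 + 2.29*h + 1.61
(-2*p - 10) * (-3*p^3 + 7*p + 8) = 6*p^4 + 30*p^3 - 14*p^2 - 86*p - 80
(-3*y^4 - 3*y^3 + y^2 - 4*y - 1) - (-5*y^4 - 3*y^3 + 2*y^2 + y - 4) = 2*y^4 - y^2 - 5*y + 3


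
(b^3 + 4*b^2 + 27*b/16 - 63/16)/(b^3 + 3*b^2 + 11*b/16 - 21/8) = (b + 3)/(b + 2)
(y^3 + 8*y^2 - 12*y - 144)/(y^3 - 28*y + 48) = (y + 6)/(y - 2)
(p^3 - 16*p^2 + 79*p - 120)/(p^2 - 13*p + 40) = p - 3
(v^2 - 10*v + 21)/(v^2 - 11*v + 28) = (v - 3)/(v - 4)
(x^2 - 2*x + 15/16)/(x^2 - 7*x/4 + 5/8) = (4*x - 3)/(2*(2*x - 1))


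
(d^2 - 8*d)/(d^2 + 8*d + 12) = d*(d - 8)/(d^2 + 8*d + 12)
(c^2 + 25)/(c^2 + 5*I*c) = (c - 5*I)/c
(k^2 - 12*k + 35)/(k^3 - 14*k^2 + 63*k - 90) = (k - 7)/(k^2 - 9*k + 18)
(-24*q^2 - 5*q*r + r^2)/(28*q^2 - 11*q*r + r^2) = (-24*q^2 - 5*q*r + r^2)/(28*q^2 - 11*q*r + r^2)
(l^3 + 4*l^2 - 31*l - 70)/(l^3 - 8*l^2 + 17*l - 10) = (l^2 + 9*l + 14)/(l^2 - 3*l + 2)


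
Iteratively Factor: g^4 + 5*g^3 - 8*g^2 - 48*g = (g + 4)*(g^3 + g^2 - 12*g) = (g + 4)^2*(g^2 - 3*g) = (g - 3)*(g + 4)^2*(g)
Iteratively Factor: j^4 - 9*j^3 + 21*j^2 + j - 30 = (j + 1)*(j^3 - 10*j^2 + 31*j - 30) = (j - 5)*(j + 1)*(j^2 - 5*j + 6) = (j - 5)*(j - 2)*(j + 1)*(j - 3)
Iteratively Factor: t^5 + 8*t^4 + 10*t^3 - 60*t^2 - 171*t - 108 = (t - 3)*(t^4 + 11*t^3 + 43*t^2 + 69*t + 36) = (t - 3)*(t + 3)*(t^3 + 8*t^2 + 19*t + 12) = (t - 3)*(t + 1)*(t + 3)*(t^2 + 7*t + 12) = (t - 3)*(t + 1)*(t + 3)^2*(t + 4)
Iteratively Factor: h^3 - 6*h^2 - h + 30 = (h + 2)*(h^2 - 8*h + 15) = (h - 3)*(h + 2)*(h - 5)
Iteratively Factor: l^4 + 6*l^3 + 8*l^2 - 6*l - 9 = (l + 3)*(l^3 + 3*l^2 - l - 3) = (l + 3)^2*(l^2 - 1) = (l - 1)*(l + 3)^2*(l + 1)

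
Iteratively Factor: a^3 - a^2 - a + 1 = (a + 1)*(a^2 - 2*a + 1) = (a - 1)*(a + 1)*(a - 1)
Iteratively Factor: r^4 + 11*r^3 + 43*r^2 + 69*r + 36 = (r + 1)*(r^3 + 10*r^2 + 33*r + 36) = (r + 1)*(r + 3)*(r^2 + 7*r + 12) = (r + 1)*(r + 3)*(r + 4)*(r + 3)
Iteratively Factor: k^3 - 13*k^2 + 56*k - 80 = (k - 4)*(k^2 - 9*k + 20) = (k - 5)*(k - 4)*(k - 4)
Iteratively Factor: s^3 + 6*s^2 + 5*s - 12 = (s - 1)*(s^2 + 7*s + 12) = (s - 1)*(s + 3)*(s + 4)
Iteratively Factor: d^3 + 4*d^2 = (d + 4)*(d^2) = d*(d + 4)*(d)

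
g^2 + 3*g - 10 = (g - 2)*(g + 5)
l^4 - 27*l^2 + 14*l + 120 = (l - 4)*(l - 3)*(l + 2)*(l + 5)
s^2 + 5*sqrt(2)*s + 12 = (s + 2*sqrt(2))*(s + 3*sqrt(2))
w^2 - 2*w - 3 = (w - 3)*(w + 1)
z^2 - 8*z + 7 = (z - 7)*(z - 1)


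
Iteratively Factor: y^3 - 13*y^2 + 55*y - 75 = (y - 3)*(y^2 - 10*y + 25) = (y - 5)*(y - 3)*(y - 5)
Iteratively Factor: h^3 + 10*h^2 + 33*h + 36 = (h + 3)*(h^2 + 7*h + 12) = (h + 3)^2*(h + 4)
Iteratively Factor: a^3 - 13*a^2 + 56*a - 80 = (a - 4)*(a^2 - 9*a + 20) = (a - 5)*(a - 4)*(a - 4)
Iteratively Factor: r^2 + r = (r)*(r + 1)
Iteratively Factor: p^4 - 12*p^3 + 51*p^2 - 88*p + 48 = (p - 4)*(p^3 - 8*p^2 + 19*p - 12) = (p - 4)^2*(p^2 - 4*p + 3) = (p - 4)^2*(p - 3)*(p - 1)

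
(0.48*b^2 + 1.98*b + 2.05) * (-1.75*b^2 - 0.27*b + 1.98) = -0.84*b^4 - 3.5946*b^3 - 3.1717*b^2 + 3.3669*b + 4.059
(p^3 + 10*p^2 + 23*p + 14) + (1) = p^3 + 10*p^2 + 23*p + 15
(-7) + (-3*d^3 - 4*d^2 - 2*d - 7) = -3*d^3 - 4*d^2 - 2*d - 14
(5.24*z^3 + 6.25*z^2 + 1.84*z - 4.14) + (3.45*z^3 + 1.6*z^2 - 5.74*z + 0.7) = 8.69*z^3 + 7.85*z^2 - 3.9*z - 3.44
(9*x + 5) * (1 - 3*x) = -27*x^2 - 6*x + 5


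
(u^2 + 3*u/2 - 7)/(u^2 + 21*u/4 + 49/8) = 4*(u - 2)/(4*u + 7)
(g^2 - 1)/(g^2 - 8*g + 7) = (g + 1)/(g - 7)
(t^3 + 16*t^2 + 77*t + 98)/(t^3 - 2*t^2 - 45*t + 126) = (t^2 + 9*t + 14)/(t^2 - 9*t + 18)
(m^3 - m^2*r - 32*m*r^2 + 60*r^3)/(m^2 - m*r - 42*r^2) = (-m^2 + 7*m*r - 10*r^2)/(-m + 7*r)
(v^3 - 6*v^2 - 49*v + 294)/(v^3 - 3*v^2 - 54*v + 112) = (v^2 - 13*v + 42)/(v^2 - 10*v + 16)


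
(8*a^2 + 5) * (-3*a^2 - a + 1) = -24*a^4 - 8*a^3 - 7*a^2 - 5*a + 5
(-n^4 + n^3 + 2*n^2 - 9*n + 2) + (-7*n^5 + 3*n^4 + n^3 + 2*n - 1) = -7*n^5 + 2*n^4 + 2*n^3 + 2*n^2 - 7*n + 1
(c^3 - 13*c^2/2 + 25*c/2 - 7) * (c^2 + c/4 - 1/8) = c^5 - 25*c^4/4 + 43*c^3/4 - 49*c^2/16 - 53*c/16 + 7/8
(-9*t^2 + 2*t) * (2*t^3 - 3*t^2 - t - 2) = -18*t^5 + 31*t^4 + 3*t^3 + 16*t^2 - 4*t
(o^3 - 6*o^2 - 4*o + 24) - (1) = o^3 - 6*o^2 - 4*o + 23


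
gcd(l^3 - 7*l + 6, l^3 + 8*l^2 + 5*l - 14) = l - 1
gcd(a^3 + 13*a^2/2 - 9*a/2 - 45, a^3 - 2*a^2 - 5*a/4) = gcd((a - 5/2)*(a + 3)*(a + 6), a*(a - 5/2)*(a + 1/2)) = a - 5/2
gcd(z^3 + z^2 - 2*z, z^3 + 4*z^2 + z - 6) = z^2 + z - 2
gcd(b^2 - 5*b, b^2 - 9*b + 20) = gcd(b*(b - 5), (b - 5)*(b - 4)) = b - 5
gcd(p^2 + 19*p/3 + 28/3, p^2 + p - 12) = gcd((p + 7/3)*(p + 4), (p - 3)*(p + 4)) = p + 4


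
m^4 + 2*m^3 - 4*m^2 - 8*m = m*(m - 2)*(m + 2)^2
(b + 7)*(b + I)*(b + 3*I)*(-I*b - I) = -I*b^4 + 4*b^3 - 8*I*b^3 + 32*b^2 - 4*I*b^2 + 28*b + 24*I*b + 21*I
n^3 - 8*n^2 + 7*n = n*(n - 7)*(n - 1)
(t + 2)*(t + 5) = t^2 + 7*t + 10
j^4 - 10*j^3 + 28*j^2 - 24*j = j*(j - 6)*(j - 2)^2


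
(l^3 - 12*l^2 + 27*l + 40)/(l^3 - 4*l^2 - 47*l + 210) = (l^2 - 7*l - 8)/(l^2 + l - 42)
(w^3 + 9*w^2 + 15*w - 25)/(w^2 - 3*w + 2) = (w^2 + 10*w + 25)/(w - 2)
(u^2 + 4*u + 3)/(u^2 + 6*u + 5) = (u + 3)/(u + 5)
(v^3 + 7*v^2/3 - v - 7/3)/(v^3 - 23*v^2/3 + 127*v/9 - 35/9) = 3*(3*v^3 + 7*v^2 - 3*v - 7)/(9*v^3 - 69*v^2 + 127*v - 35)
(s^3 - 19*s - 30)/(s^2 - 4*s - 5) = (s^2 + 5*s + 6)/(s + 1)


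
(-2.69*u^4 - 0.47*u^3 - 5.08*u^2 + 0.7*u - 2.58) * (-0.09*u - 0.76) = 0.2421*u^5 + 2.0867*u^4 + 0.8144*u^3 + 3.7978*u^2 - 0.2998*u + 1.9608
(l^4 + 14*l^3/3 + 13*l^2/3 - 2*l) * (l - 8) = l^5 - 10*l^4/3 - 33*l^3 - 110*l^2/3 + 16*l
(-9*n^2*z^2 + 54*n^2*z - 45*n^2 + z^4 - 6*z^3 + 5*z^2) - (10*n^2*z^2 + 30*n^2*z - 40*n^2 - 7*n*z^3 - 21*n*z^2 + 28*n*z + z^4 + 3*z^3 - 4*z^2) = -19*n^2*z^2 + 24*n^2*z - 5*n^2 + 7*n*z^3 + 21*n*z^2 - 28*n*z - 9*z^3 + 9*z^2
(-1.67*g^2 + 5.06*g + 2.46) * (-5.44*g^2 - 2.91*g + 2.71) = 9.0848*g^4 - 22.6667*g^3 - 32.6327*g^2 + 6.554*g + 6.6666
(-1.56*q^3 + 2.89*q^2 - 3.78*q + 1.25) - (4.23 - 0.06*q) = -1.56*q^3 + 2.89*q^2 - 3.72*q - 2.98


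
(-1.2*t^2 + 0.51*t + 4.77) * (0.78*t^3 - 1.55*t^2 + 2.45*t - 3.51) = -0.936*t^5 + 2.2578*t^4 - 0.00990000000000046*t^3 - 1.932*t^2 + 9.8964*t - 16.7427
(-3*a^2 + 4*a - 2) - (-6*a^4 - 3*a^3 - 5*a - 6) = 6*a^4 + 3*a^3 - 3*a^2 + 9*a + 4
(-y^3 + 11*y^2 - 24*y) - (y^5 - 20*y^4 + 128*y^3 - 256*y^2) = -y^5 + 20*y^4 - 129*y^3 + 267*y^2 - 24*y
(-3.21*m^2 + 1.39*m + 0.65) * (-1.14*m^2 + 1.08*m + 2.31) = 3.6594*m^4 - 5.0514*m^3 - 6.6549*m^2 + 3.9129*m + 1.5015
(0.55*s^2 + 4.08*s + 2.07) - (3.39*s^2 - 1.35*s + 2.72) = -2.84*s^2 + 5.43*s - 0.65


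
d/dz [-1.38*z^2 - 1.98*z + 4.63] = -2.76*z - 1.98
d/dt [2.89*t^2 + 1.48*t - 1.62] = 5.78*t + 1.48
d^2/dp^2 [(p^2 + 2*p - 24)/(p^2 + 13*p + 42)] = -22/(p^3 + 21*p^2 + 147*p + 343)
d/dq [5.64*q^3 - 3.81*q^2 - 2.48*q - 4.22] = 16.92*q^2 - 7.62*q - 2.48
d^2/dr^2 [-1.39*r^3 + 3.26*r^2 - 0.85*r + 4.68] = 6.52 - 8.34*r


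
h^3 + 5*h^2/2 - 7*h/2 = h*(h - 1)*(h + 7/2)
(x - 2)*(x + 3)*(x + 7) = x^3 + 8*x^2 + x - 42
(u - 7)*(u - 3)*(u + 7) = u^3 - 3*u^2 - 49*u + 147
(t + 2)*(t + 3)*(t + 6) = t^3 + 11*t^2 + 36*t + 36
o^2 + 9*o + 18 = (o + 3)*(o + 6)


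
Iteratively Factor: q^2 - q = (q)*(q - 1)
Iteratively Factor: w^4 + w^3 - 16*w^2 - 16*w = (w - 4)*(w^3 + 5*w^2 + 4*w) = (w - 4)*(w + 4)*(w^2 + w) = w*(w - 4)*(w + 4)*(w + 1)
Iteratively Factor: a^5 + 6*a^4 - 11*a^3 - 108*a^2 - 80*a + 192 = (a + 4)*(a^4 + 2*a^3 - 19*a^2 - 32*a + 48) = (a - 1)*(a + 4)*(a^3 + 3*a^2 - 16*a - 48) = (a - 4)*(a - 1)*(a + 4)*(a^2 + 7*a + 12) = (a - 4)*(a - 1)*(a + 3)*(a + 4)*(a + 4)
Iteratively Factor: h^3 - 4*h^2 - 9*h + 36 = (h - 3)*(h^2 - h - 12) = (h - 3)*(h + 3)*(h - 4)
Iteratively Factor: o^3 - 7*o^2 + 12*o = (o)*(o^2 - 7*o + 12) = o*(o - 3)*(o - 4)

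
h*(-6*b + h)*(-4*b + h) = 24*b^2*h - 10*b*h^2 + h^3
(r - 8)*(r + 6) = r^2 - 2*r - 48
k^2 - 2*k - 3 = (k - 3)*(k + 1)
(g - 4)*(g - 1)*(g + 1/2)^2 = g^4 - 4*g^3 - 3*g^2/4 + 11*g/4 + 1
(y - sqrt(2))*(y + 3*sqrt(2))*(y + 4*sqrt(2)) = y^3 + 6*sqrt(2)*y^2 + 10*y - 24*sqrt(2)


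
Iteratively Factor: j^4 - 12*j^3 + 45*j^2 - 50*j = (j)*(j^3 - 12*j^2 + 45*j - 50) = j*(j - 5)*(j^2 - 7*j + 10) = j*(j - 5)^2*(j - 2)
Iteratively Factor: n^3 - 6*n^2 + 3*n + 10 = (n - 2)*(n^2 - 4*n - 5) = (n - 2)*(n + 1)*(n - 5)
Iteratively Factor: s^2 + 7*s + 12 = (s + 3)*(s + 4)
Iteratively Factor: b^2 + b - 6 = (b + 3)*(b - 2)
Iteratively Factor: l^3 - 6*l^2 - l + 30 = (l - 3)*(l^2 - 3*l - 10) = (l - 5)*(l - 3)*(l + 2)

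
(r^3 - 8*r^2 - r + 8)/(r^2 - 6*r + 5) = (r^2 - 7*r - 8)/(r - 5)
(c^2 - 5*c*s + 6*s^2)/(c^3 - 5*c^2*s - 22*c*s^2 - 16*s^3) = (-c^2 + 5*c*s - 6*s^2)/(-c^3 + 5*c^2*s + 22*c*s^2 + 16*s^3)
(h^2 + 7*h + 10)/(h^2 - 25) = (h + 2)/(h - 5)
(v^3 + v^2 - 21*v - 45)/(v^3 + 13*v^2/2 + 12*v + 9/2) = 2*(v - 5)/(2*v + 1)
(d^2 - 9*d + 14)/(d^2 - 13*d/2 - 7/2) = 2*(d - 2)/(2*d + 1)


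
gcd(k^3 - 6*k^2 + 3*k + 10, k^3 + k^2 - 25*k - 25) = k^2 - 4*k - 5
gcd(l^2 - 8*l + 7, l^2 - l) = l - 1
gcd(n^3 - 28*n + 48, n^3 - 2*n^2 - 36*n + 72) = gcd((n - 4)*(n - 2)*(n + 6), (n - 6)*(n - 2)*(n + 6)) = n^2 + 4*n - 12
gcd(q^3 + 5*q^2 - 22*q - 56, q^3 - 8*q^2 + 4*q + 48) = q^2 - 2*q - 8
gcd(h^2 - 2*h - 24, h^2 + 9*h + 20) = h + 4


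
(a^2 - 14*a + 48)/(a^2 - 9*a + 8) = (a - 6)/(a - 1)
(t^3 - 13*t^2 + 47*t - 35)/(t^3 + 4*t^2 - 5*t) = (t^2 - 12*t + 35)/(t*(t + 5))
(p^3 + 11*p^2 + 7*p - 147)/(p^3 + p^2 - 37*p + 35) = (p^2 + 4*p - 21)/(p^2 - 6*p + 5)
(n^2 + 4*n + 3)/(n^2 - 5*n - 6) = (n + 3)/(n - 6)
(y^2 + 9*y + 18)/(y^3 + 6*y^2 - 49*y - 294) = (y + 3)/(y^2 - 49)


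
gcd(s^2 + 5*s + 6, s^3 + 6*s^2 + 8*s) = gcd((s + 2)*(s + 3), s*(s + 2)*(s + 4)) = s + 2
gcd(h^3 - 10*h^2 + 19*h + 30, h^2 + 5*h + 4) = h + 1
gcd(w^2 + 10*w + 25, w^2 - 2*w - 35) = w + 5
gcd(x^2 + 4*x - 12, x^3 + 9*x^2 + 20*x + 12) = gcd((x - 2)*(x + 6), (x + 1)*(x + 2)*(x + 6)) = x + 6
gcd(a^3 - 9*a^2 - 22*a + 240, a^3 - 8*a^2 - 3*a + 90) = a - 6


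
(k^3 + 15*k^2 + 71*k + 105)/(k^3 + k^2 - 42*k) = (k^2 + 8*k + 15)/(k*(k - 6))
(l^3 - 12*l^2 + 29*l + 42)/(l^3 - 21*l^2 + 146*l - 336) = (l + 1)/(l - 8)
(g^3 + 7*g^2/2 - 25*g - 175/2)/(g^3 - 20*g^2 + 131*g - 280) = (2*g^2 + 17*g + 35)/(2*(g^2 - 15*g + 56))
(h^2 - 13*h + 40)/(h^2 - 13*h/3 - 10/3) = 3*(h - 8)/(3*h + 2)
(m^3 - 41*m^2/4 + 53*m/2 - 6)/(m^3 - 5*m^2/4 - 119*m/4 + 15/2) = (m - 4)/(m + 5)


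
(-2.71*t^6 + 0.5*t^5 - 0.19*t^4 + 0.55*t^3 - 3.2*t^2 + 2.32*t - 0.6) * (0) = 0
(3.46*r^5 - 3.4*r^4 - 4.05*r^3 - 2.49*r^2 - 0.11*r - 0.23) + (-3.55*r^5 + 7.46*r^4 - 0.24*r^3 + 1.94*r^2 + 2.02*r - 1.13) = -0.0899999999999999*r^5 + 4.06*r^4 - 4.29*r^3 - 0.55*r^2 + 1.91*r - 1.36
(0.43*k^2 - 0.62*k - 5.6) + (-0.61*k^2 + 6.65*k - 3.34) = -0.18*k^2 + 6.03*k - 8.94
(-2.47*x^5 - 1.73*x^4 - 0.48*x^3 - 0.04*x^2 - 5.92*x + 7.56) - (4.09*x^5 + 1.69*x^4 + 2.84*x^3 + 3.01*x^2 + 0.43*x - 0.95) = -6.56*x^5 - 3.42*x^4 - 3.32*x^3 - 3.05*x^2 - 6.35*x + 8.51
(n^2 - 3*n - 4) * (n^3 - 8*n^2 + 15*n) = n^5 - 11*n^4 + 35*n^3 - 13*n^2 - 60*n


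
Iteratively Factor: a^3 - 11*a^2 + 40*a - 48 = (a - 3)*(a^2 - 8*a + 16) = (a - 4)*(a - 3)*(a - 4)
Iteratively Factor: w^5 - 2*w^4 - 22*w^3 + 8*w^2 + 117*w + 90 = (w + 3)*(w^4 - 5*w^3 - 7*w^2 + 29*w + 30) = (w + 1)*(w + 3)*(w^3 - 6*w^2 - w + 30) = (w + 1)*(w + 2)*(w + 3)*(w^2 - 8*w + 15) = (w - 5)*(w + 1)*(w + 2)*(w + 3)*(w - 3)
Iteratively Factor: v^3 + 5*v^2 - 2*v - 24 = (v - 2)*(v^2 + 7*v + 12) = (v - 2)*(v + 4)*(v + 3)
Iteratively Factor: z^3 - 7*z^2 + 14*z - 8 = (z - 4)*(z^2 - 3*z + 2) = (z - 4)*(z - 2)*(z - 1)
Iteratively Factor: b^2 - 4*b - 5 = (b + 1)*(b - 5)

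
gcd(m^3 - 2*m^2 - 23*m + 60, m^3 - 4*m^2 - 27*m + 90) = m^2 + 2*m - 15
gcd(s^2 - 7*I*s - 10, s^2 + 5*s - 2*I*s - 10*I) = s - 2*I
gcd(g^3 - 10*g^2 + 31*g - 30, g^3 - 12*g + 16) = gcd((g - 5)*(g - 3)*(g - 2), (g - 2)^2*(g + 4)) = g - 2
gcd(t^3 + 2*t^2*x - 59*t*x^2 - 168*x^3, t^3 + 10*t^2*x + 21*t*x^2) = t^2 + 10*t*x + 21*x^2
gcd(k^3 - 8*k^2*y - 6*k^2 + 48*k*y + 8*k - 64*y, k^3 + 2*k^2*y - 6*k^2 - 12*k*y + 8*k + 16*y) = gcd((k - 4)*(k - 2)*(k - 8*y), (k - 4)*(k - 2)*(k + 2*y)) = k^2 - 6*k + 8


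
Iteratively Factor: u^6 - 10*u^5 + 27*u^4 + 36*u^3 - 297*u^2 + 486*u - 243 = (u + 3)*(u^5 - 13*u^4 + 66*u^3 - 162*u^2 + 189*u - 81) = (u - 3)*(u + 3)*(u^4 - 10*u^3 + 36*u^2 - 54*u + 27) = (u - 3)*(u - 1)*(u + 3)*(u^3 - 9*u^2 + 27*u - 27) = (u - 3)^2*(u - 1)*(u + 3)*(u^2 - 6*u + 9) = (u - 3)^3*(u - 1)*(u + 3)*(u - 3)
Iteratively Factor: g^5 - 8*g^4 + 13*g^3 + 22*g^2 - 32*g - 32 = (g - 2)*(g^4 - 6*g^3 + g^2 + 24*g + 16) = (g - 2)*(g + 1)*(g^3 - 7*g^2 + 8*g + 16) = (g - 2)*(g + 1)^2*(g^2 - 8*g + 16) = (g - 4)*(g - 2)*(g + 1)^2*(g - 4)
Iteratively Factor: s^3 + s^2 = (s)*(s^2 + s) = s*(s + 1)*(s)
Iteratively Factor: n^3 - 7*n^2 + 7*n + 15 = (n - 3)*(n^2 - 4*n - 5) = (n - 5)*(n - 3)*(n + 1)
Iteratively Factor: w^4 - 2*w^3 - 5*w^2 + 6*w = (w)*(w^3 - 2*w^2 - 5*w + 6) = w*(w - 1)*(w^2 - w - 6) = w*(w - 1)*(w + 2)*(w - 3)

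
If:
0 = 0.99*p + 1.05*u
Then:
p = -1.06060606060606*u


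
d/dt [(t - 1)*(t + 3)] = 2*t + 2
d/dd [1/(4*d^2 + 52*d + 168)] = (-2*d - 13)/(4*(d^2 + 13*d + 42)^2)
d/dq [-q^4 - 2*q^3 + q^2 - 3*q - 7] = -4*q^3 - 6*q^2 + 2*q - 3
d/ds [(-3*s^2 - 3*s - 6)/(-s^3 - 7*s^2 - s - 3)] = 3*(-s^4 - 2*s^3 - 12*s^2 - 22*s + 1)/(s^6 + 14*s^5 + 51*s^4 + 20*s^3 + 43*s^2 + 6*s + 9)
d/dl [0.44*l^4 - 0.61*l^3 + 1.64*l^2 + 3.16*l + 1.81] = 1.76*l^3 - 1.83*l^2 + 3.28*l + 3.16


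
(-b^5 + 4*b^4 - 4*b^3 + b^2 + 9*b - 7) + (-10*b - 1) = -b^5 + 4*b^4 - 4*b^3 + b^2 - b - 8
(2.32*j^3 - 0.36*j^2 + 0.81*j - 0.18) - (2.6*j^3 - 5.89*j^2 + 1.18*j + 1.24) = -0.28*j^3 + 5.53*j^2 - 0.37*j - 1.42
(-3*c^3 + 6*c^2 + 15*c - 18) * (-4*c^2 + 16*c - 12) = 12*c^5 - 72*c^4 + 72*c^3 + 240*c^2 - 468*c + 216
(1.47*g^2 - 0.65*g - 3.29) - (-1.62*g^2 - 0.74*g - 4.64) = 3.09*g^2 + 0.09*g + 1.35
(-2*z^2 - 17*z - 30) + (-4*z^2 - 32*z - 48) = -6*z^2 - 49*z - 78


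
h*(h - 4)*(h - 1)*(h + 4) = h^4 - h^3 - 16*h^2 + 16*h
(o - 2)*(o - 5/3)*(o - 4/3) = o^3 - 5*o^2 + 74*o/9 - 40/9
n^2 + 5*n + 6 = (n + 2)*(n + 3)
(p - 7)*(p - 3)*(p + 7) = p^3 - 3*p^2 - 49*p + 147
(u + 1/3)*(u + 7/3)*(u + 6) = u^3 + 26*u^2/3 + 151*u/9 + 14/3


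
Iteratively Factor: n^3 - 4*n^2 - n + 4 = (n - 4)*(n^2 - 1) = (n - 4)*(n + 1)*(n - 1)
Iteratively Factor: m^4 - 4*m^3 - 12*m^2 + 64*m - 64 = (m + 4)*(m^3 - 8*m^2 + 20*m - 16) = (m - 4)*(m + 4)*(m^2 - 4*m + 4) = (m - 4)*(m - 2)*(m + 4)*(m - 2)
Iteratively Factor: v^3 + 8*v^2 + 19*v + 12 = (v + 1)*(v^2 + 7*v + 12) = (v + 1)*(v + 3)*(v + 4)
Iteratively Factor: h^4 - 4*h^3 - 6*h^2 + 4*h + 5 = (h - 1)*(h^3 - 3*h^2 - 9*h - 5) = (h - 1)*(h + 1)*(h^2 - 4*h - 5) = (h - 1)*(h + 1)^2*(h - 5)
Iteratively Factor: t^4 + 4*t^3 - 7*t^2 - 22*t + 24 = (t - 2)*(t^3 + 6*t^2 + 5*t - 12) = (t - 2)*(t + 3)*(t^2 + 3*t - 4) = (t - 2)*(t - 1)*(t + 3)*(t + 4)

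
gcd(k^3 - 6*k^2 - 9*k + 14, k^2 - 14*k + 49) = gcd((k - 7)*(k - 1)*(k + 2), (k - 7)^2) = k - 7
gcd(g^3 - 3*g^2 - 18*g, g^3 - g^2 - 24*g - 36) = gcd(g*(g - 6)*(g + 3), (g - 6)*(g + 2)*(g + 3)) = g^2 - 3*g - 18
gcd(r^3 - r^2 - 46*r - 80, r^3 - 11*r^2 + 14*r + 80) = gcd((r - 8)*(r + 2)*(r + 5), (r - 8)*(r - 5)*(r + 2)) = r^2 - 6*r - 16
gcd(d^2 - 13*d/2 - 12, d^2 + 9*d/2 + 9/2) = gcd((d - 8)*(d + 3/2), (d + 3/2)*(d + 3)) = d + 3/2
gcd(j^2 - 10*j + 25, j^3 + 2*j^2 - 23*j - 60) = j - 5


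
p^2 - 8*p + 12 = (p - 6)*(p - 2)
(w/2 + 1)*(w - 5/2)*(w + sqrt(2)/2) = w^3/2 - w^2/4 + sqrt(2)*w^2/4 - 5*w/2 - sqrt(2)*w/8 - 5*sqrt(2)/4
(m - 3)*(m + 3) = m^2 - 9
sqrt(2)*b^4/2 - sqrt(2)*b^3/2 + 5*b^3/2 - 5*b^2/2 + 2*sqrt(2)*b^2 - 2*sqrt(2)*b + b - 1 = (b - 1)*(b + sqrt(2)/2)*(b + sqrt(2))*(sqrt(2)*b/2 + 1)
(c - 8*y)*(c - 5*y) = c^2 - 13*c*y + 40*y^2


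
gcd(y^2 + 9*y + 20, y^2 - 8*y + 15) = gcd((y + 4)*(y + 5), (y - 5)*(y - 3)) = 1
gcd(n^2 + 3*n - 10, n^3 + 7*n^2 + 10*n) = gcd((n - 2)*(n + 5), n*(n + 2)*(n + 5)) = n + 5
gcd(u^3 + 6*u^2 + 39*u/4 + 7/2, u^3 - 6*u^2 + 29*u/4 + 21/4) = u + 1/2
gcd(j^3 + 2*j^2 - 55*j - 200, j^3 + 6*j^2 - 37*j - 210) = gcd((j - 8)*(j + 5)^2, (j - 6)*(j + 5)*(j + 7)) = j + 5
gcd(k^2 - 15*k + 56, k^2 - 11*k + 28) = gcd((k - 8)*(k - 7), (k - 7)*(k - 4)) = k - 7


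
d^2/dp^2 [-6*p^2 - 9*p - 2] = -12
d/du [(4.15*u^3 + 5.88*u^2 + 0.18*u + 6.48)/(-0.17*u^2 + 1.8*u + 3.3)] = (-0.7055*u^4 + 14.94*u^3 + 51.6996*u^2 + 41.0112*u - 11.07)/(0.0289*u^4 - 0.612*u^3 + 2.118*u^2 + 11.88*u + 10.89)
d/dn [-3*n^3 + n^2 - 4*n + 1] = -9*n^2 + 2*n - 4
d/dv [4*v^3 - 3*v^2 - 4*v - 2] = 12*v^2 - 6*v - 4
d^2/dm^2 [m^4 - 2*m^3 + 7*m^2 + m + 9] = 12*m^2 - 12*m + 14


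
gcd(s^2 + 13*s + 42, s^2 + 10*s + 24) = s + 6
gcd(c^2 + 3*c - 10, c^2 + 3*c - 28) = 1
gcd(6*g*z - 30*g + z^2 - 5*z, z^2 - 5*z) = z - 5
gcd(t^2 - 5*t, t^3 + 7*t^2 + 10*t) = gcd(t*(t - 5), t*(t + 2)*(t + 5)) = t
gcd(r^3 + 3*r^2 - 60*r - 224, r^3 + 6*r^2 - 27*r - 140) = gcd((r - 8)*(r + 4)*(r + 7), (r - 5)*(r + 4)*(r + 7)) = r^2 + 11*r + 28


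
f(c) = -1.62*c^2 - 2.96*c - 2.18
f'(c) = -3.24*c - 2.96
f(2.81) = -23.29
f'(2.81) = -12.06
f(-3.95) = -15.76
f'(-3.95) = 9.84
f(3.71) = -35.46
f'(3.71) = -14.98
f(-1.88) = -2.34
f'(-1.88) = 3.13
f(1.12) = -7.53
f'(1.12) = -6.59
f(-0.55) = -1.04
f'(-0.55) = -1.18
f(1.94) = -14.02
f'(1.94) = -9.25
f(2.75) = -22.57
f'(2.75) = -11.87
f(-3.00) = -7.88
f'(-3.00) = 6.76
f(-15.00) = -322.28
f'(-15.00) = 45.64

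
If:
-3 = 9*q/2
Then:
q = -2/3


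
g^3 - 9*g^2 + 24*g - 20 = (g - 5)*(g - 2)^2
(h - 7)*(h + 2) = h^2 - 5*h - 14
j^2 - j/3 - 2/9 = (j - 2/3)*(j + 1/3)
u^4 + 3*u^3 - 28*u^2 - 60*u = u*(u - 5)*(u + 2)*(u + 6)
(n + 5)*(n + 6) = n^2 + 11*n + 30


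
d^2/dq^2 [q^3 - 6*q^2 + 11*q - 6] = 6*q - 12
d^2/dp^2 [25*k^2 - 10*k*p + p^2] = 2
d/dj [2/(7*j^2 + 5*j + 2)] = 2*(-14*j - 5)/(7*j^2 + 5*j + 2)^2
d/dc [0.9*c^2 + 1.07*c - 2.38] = 1.8*c + 1.07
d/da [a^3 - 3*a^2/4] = 3*a*(2*a - 1)/2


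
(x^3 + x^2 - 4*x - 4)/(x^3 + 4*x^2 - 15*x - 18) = (x^2 - 4)/(x^2 + 3*x - 18)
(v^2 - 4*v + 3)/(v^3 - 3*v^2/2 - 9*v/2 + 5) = 2*(v - 3)/(2*v^2 - v - 10)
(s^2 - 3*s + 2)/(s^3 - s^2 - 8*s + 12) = (s - 1)/(s^2 + s - 6)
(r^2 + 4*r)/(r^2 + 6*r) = (r + 4)/(r + 6)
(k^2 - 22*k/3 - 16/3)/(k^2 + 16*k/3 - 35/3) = (3*k^2 - 22*k - 16)/(3*k^2 + 16*k - 35)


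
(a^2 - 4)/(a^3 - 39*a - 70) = (a - 2)/(a^2 - 2*a - 35)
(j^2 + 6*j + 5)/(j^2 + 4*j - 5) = (j + 1)/(j - 1)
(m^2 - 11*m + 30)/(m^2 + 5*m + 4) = (m^2 - 11*m + 30)/(m^2 + 5*m + 4)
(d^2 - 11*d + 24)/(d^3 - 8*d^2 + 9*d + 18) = (d - 8)/(d^2 - 5*d - 6)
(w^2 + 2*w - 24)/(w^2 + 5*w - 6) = (w - 4)/(w - 1)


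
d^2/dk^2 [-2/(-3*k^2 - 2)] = 12*(9*k^2 - 2)/(3*k^2 + 2)^3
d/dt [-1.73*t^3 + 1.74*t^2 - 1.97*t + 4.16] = -5.19*t^2 + 3.48*t - 1.97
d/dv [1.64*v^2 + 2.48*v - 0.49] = 3.28*v + 2.48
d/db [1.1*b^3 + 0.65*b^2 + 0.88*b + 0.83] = 3.3*b^2 + 1.3*b + 0.88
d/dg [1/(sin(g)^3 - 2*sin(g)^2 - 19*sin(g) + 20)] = (-3*sin(g)^2 + 4*sin(g) + 19)*cos(g)/(sin(g)^3 - 2*sin(g)^2 - 19*sin(g) + 20)^2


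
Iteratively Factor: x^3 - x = (x + 1)*(x^2 - x) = x*(x + 1)*(x - 1)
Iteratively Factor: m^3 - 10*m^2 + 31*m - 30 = (m - 2)*(m^2 - 8*m + 15) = (m - 3)*(m - 2)*(m - 5)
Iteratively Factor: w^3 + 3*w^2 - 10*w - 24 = (w + 4)*(w^2 - w - 6) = (w - 3)*(w + 4)*(w + 2)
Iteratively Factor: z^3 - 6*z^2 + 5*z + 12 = (z - 3)*(z^2 - 3*z - 4) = (z - 3)*(z + 1)*(z - 4)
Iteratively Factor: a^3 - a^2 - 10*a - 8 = (a + 1)*(a^2 - 2*a - 8) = (a - 4)*(a + 1)*(a + 2)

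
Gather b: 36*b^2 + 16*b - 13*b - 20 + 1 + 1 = 36*b^2 + 3*b - 18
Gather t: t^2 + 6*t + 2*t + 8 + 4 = t^2 + 8*t + 12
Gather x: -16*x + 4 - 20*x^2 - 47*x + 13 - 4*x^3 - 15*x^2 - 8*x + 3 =-4*x^3 - 35*x^2 - 71*x + 20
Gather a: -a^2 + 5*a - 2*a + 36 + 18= -a^2 + 3*a + 54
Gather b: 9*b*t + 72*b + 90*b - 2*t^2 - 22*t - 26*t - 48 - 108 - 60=b*(9*t + 162) - 2*t^2 - 48*t - 216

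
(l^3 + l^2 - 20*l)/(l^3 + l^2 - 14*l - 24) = l*(l + 5)/(l^2 + 5*l + 6)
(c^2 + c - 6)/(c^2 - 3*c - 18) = (c - 2)/(c - 6)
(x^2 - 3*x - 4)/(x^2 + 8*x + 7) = (x - 4)/(x + 7)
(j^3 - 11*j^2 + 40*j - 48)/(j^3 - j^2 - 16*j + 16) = (j^2 - 7*j + 12)/(j^2 + 3*j - 4)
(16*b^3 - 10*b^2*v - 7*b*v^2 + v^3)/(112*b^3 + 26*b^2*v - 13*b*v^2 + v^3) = (-b + v)/(-7*b + v)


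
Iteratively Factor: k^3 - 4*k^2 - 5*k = (k - 5)*(k^2 + k) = (k - 5)*(k + 1)*(k)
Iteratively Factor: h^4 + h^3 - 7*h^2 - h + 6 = (h + 3)*(h^3 - 2*h^2 - h + 2) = (h - 1)*(h + 3)*(h^2 - h - 2) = (h - 1)*(h + 1)*(h + 3)*(h - 2)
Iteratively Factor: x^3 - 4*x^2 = (x)*(x^2 - 4*x) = x*(x - 4)*(x)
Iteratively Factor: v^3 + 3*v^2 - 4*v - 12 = (v + 2)*(v^2 + v - 6) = (v - 2)*(v + 2)*(v + 3)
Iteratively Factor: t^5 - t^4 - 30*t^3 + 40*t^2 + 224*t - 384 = (t - 4)*(t^4 + 3*t^3 - 18*t^2 - 32*t + 96) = (t - 4)*(t - 2)*(t^3 + 5*t^2 - 8*t - 48) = (t - 4)*(t - 2)*(t + 4)*(t^2 + t - 12) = (t - 4)*(t - 2)*(t + 4)^2*(t - 3)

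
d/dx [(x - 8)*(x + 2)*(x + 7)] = 3*x^2 + 2*x - 58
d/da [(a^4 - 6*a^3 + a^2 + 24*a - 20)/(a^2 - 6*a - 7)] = 2*(a^5 - 12*a^4 + 22*a^3 + 48*a^2 + 13*a - 144)/(a^4 - 12*a^3 + 22*a^2 + 84*a + 49)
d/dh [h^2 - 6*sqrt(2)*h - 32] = 2*h - 6*sqrt(2)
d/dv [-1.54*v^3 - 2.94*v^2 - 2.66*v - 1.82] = -4.62*v^2 - 5.88*v - 2.66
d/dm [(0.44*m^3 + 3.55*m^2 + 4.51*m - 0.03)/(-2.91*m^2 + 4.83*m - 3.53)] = (-1.2804*m^4 + 4.2504*m^3 + 25.611*m^2 - 25.2376*m - 15.7754)/(8.4681*m^4 - 28.1106*m^3 + 43.8735*m^2 - 34.0998*m + 12.4609)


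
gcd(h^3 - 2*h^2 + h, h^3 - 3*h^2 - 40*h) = h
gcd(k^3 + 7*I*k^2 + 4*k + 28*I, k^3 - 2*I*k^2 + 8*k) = k + 2*I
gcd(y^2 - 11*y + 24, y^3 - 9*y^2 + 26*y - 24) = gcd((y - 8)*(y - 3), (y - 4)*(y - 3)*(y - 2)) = y - 3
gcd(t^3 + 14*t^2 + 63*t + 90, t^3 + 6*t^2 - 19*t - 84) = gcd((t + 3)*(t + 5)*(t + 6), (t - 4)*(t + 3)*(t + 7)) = t + 3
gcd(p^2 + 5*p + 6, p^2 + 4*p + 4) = p + 2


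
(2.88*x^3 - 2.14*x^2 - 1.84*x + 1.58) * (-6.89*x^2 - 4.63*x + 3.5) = -19.8432*x^5 + 1.4102*x^4 + 32.6658*x^3 - 9.857*x^2 - 13.7554*x + 5.53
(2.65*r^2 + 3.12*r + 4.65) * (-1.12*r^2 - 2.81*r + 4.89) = -2.968*r^4 - 10.9409*r^3 - 1.0167*r^2 + 2.1903*r + 22.7385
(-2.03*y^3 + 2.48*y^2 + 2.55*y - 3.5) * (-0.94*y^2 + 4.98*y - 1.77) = 1.9082*y^5 - 12.4406*y^4 + 13.5465*y^3 + 11.5994*y^2 - 21.9435*y + 6.195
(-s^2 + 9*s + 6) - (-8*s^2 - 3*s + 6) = 7*s^2 + 12*s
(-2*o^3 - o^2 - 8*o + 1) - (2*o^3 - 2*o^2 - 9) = -4*o^3 + o^2 - 8*o + 10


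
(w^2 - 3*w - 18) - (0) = w^2 - 3*w - 18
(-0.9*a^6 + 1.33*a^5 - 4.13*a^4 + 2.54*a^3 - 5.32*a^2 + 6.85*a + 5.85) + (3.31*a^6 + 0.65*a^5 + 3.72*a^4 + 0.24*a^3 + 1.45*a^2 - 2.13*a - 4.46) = 2.41*a^6 + 1.98*a^5 - 0.41*a^4 + 2.78*a^3 - 3.87*a^2 + 4.72*a + 1.39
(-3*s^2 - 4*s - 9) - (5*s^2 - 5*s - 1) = -8*s^2 + s - 8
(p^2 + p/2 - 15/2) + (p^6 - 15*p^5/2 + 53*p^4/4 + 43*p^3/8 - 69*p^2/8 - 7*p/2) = p^6 - 15*p^5/2 + 53*p^4/4 + 43*p^3/8 - 61*p^2/8 - 3*p - 15/2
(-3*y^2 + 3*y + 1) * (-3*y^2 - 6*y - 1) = 9*y^4 + 9*y^3 - 18*y^2 - 9*y - 1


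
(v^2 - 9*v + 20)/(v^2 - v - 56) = (-v^2 + 9*v - 20)/(-v^2 + v + 56)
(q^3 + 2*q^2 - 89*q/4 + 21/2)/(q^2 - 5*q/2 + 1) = (q^2 + 5*q/2 - 21)/(q - 2)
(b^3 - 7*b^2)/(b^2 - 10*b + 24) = b^2*(b - 7)/(b^2 - 10*b + 24)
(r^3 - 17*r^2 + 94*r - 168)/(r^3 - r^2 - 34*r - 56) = (r^2 - 10*r + 24)/(r^2 + 6*r + 8)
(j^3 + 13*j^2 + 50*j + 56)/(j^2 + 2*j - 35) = (j^2 + 6*j + 8)/(j - 5)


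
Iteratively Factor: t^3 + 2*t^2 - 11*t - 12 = (t - 3)*(t^2 + 5*t + 4) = (t - 3)*(t + 4)*(t + 1)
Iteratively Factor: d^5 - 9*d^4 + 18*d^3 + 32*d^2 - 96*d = (d - 4)*(d^4 - 5*d^3 - 2*d^2 + 24*d) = (d - 4)^2*(d^3 - d^2 - 6*d) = (d - 4)^2*(d - 3)*(d^2 + 2*d) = d*(d - 4)^2*(d - 3)*(d + 2)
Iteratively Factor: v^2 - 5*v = (v)*(v - 5)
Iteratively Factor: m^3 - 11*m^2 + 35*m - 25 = (m - 1)*(m^2 - 10*m + 25) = (m - 5)*(m - 1)*(m - 5)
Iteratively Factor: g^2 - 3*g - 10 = (g + 2)*(g - 5)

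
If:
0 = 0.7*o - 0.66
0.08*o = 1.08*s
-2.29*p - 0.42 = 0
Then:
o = 0.94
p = -0.18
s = 0.07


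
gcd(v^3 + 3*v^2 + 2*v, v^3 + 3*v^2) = v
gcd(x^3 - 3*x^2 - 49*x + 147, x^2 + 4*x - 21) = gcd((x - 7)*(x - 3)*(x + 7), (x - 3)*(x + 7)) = x^2 + 4*x - 21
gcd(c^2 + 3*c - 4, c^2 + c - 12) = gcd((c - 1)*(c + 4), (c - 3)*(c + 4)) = c + 4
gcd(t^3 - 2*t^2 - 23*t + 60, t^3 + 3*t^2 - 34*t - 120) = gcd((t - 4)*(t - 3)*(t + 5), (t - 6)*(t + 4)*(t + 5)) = t + 5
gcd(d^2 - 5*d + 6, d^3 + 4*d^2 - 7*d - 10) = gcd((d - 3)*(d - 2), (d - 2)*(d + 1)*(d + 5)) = d - 2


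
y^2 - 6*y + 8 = (y - 4)*(y - 2)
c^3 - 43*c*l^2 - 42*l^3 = (c - 7*l)*(c + l)*(c + 6*l)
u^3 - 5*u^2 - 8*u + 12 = (u - 6)*(u - 1)*(u + 2)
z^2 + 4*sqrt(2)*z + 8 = (z + 2*sqrt(2))^2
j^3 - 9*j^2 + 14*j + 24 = (j - 6)*(j - 4)*(j + 1)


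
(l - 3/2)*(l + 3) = l^2 + 3*l/2 - 9/2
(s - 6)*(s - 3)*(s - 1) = s^3 - 10*s^2 + 27*s - 18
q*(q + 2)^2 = q^3 + 4*q^2 + 4*q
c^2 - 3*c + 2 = (c - 2)*(c - 1)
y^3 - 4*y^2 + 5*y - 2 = (y - 2)*(y - 1)^2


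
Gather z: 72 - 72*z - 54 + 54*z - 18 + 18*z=0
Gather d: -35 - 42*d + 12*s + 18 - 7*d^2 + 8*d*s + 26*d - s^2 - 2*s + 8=-7*d^2 + d*(8*s - 16) - s^2 + 10*s - 9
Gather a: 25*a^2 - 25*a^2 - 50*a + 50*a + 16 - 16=0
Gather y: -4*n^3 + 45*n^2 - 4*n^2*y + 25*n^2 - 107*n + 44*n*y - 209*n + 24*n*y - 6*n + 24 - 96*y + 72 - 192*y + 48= -4*n^3 + 70*n^2 - 322*n + y*(-4*n^2 + 68*n - 288) + 144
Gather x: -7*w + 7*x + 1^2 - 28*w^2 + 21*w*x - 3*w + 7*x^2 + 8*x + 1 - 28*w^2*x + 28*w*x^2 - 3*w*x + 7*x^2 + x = -28*w^2 - 10*w + x^2*(28*w + 14) + x*(-28*w^2 + 18*w + 16) + 2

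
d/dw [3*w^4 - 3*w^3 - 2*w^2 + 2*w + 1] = 12*w^3 - 9*w^2 - 4*w + 2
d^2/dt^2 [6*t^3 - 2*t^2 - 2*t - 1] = 36*t - 4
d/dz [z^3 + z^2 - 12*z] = 3*z^2 + 2*z - 12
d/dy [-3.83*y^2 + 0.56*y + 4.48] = 0.56 - 7.66*y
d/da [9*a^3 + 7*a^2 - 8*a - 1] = 27*a^2 + 14*a - 8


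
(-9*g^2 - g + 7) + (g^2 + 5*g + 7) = -8*g^2 + 4*g + 14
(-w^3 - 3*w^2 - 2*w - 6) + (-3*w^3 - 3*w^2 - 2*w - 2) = -4*w^3 - 6*w^2 - 4*w - 8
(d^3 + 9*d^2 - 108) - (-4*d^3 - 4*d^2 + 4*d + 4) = 5*d^3 + 13*d^2 - 4*d - 112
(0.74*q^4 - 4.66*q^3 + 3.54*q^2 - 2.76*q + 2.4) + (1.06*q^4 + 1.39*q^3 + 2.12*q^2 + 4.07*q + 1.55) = 1.8*q^4 - 3.27*q^3 + 5.66*q^2 + 1.31*q + 3.95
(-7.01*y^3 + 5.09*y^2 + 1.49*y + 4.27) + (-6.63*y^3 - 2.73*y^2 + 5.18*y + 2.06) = -13.64*y^3 + 2.36*y^2 + 6.67*y + 6.33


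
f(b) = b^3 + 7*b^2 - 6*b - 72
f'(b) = 3*b^2 + 14*b - 6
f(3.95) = 75.15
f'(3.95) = 96.11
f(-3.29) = -12.10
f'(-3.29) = -19.59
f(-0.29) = -69.70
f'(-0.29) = -9.81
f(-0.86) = -62.30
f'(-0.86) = -15.82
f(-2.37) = -31.77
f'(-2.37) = -22.33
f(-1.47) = -51.23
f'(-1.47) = -20.10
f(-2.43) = -30.43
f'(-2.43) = -22.31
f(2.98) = -1.25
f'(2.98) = 62.36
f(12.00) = 2592.00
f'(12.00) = 594.00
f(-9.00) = -180.00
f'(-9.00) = 111.00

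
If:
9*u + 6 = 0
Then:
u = -2/3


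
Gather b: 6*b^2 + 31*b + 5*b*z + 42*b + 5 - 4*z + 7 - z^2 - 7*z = 6*b^2 + b*(5*z + 73) - z^2 - 11*z + 12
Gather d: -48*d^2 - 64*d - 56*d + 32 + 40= -48*d^2 - 120*d + 72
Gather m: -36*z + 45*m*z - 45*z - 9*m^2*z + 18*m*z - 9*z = -9*m^2*z + 63*m*z - 90*z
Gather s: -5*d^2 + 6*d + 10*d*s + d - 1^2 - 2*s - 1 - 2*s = -5*d^2 + 7*d + s*(10*d - 4) - 2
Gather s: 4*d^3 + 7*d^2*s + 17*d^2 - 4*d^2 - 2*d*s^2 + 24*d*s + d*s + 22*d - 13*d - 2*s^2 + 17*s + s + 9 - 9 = 4*d^3 + 13*d^2 + 9*d + s^2*(-2*d - 2) + s*(7*d^2 + 25*d + 18)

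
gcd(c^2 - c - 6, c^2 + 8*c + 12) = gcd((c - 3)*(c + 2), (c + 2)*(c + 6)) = c + 2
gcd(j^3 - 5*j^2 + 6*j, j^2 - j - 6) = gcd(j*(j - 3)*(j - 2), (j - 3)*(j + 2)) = j - 3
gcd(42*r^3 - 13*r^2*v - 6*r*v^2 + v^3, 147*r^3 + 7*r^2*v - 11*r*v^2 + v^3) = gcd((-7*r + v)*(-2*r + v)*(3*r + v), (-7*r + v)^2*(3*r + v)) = 21*r^2 + 4*r*v - v^2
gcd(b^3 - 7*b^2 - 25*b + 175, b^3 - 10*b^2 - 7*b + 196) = b - 7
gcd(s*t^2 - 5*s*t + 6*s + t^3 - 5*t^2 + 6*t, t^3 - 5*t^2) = 1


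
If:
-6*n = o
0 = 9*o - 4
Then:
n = -2/27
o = 4/9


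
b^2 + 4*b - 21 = (b - 3)*(b + 7)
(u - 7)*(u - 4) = u^2 - 11*u + 28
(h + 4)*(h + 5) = h^2 + 9*h + 20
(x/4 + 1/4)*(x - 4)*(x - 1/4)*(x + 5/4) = x^4/4 - x^3/2 - 117*x^2/64 - 49*x/64 + 5/16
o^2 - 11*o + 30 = (o - 6)*(o - 5)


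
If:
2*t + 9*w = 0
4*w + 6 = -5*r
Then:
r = -4*w/5 - 6/5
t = -9*w/2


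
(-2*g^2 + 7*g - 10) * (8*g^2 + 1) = -16*g^4 + 56*g^3 - 82*g^2 + 7*g - 10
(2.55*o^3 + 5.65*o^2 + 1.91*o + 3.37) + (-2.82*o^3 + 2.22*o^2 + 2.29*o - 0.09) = -0.27*o^3 + 7.87*o^2 + 4.2*o + 3.28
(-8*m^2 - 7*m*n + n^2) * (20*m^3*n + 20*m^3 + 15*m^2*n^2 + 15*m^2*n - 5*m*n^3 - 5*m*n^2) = -160*m^5*n - 160*m^5 - 260*m^4*n^2 - 260*m^4*n - 45*m^3*n^3 - 45*m^3*n^2 + 50*m^2*n^4 + 50*m^2*n^3 - 5*m*n^5 - 5*m*n^4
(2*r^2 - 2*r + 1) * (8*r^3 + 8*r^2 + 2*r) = 16*r^5 - 4*r^3 + 4*r^2 + 2*r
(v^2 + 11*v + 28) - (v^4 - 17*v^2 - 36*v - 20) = -v^4 + 18*v^2 + 47*v + 48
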